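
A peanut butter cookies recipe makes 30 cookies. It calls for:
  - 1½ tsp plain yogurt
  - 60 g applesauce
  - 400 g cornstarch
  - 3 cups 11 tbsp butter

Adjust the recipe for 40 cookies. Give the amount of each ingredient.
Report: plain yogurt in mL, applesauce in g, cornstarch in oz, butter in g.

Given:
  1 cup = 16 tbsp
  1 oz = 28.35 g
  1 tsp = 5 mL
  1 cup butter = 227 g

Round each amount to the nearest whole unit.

plain yogurt: 10 mL; applesauce: 80 g; cornstarch: 19 oz; butter: 1116 g

Scaling factor: 40/30 = 4/3.
plain yogurt: 1.5 tsp × 4/3 × 5 mL/tsp = 10 mL
applesauce: 60 g × 4/3 = 80 g
cornstarch: 400 g × 4/3 ÷ 28.35 g/oz ≈ 19 oz
butter: (3 cup + 11 tbsp = 3.6875 cup) × 4/3 × 227 g/cup ≈ 1116 g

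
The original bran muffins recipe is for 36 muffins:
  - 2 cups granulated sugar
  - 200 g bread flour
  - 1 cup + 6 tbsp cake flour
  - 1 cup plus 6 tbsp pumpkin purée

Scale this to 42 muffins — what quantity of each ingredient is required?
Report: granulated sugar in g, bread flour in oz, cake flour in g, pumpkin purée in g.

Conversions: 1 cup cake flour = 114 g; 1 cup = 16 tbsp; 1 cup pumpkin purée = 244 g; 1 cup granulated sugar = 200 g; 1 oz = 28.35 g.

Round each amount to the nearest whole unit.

Scaling factor: 42/36 = 7/6.
granulated sugar: 2 cup × 7/6 × 200 g/cup ≈ 467 g
bread flour: 200 g × 7/6 ÷ 28.35 g/oz ≈ 8 oz
cake flour: (1 cup + 6 tbsp = 1.375 cup) × 7/6 × 114 g/cup ≈ 183 g
pumpkin purée: (1 cup + 6 tbsp = 1.375 cup) × 7/6 × 244 g/cup ≈ 391 g

granulated sugar: 467 g; bread flour: 8 oz; cake flour: 183 g; pumpkin purée: 391 g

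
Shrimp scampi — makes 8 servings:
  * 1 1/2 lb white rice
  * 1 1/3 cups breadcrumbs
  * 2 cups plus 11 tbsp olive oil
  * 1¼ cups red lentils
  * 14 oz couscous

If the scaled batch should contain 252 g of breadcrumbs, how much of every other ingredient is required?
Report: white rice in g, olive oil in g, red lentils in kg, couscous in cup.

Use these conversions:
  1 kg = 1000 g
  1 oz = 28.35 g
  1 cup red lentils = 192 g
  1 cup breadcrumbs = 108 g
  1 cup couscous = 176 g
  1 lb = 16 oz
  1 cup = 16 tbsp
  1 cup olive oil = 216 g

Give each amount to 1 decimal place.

The original recipe has 144 g of breadcrumbs, so the scaling factor is 252 ÷ 144 = 7/4 = 1.75.
white rice: 1.5 lb × 7/4 × 16 oz/lb × 28.35 g/oz = 1190.7 g
olive oil: (2 cup + 11 tbsp = 2.6875 cup) × 7/4 × 216 g/cup ≈ 1015.9 g
red lentils: 1.25 cup × 7/4 × 192 g/cup ÷ 1000 g/kg ≈ 0.4 kg
couscous: 14 oz × 7/4 × 28.35 g/oz ÷ 176 g/cup ≈ 3.9 cup

white rice: 1190.7 g; olive oil: 1015.9 g; red lentils: 0.4 kg; couscous: 3.9 cup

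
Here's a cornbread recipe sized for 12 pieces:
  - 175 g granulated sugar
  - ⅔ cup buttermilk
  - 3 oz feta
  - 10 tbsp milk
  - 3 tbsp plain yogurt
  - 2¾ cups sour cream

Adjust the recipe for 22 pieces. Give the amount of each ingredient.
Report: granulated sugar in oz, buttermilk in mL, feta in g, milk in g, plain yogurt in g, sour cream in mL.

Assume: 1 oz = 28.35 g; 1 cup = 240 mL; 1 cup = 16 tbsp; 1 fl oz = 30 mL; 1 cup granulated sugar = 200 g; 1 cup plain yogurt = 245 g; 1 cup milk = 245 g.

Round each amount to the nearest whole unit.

Scaling factor: 22/12 = 11/6.
granulated sugar: 175 g × 11/6 ÷ 28.35 g/oz ≈ 11 oz
buttermilk: 2/3 cup × 11/6 × 240 mL/cup ≈ 293 mL
feta: 3 oz × 11/6 × 28.35 g/oz ≈ 156 g
milk: 10 tbsp × 11/6 ÷ 16 tbsp/cup × 245 g/cup ≈ 281 g
plain yogurt: 3 tbsp × 11/6 ÷ 16 tbsp/cup × 245 g/cup ≈ 84 g
sour cream: 2.75 cup × 11/6 × 240 mL/cup = 1210 mL

granulated sugar: 11 oz; buttermilk: 293 mL; feta: 156 g; milk: 281 g; plain yogurt: 84 g; sour cream: 1210 mL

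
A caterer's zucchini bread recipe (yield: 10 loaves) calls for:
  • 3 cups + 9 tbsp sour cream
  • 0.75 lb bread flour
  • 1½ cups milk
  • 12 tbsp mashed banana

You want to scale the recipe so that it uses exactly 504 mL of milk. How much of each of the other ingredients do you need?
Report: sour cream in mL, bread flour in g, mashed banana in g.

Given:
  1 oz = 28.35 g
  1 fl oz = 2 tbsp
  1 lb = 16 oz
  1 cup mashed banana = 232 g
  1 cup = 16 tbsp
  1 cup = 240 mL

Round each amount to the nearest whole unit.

sour cream: 1197 mL; bread flour: 476 g; mashed banana: 244 g

The original recipe has 360 mL of milk, so the scaling factor is 504 ÷ 360 = 7/5 = 1.4.
sour cream: (3 cup + 9 tbsp = 3.5625 cup) × 7/5 × 240 mL/cup = 1197 mL
bread flour: 0.75 lb × 7/5 × 16 oz/lb × 28.35 g/oz ≈ 476 g
mashed banana: 12 tbsp × 7/5 ÷ 16 tbsp/cup × 232 g/cup ≈ 244 g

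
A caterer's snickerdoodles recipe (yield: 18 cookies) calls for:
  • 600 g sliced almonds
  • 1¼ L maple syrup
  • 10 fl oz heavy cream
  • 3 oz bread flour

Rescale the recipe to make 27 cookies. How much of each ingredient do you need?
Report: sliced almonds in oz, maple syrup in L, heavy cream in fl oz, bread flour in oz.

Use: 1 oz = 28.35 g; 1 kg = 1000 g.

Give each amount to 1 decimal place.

Scaling factor: 27/18 = 3/2 = 1.5.
sliced almonds: 600 g × 3/2 ÷ 28.35 g/oz ≈ 31.7 oz
maple syrup: 1.25 L × 3/2 ≈ 1.9 L
heavy cream: 10 fl oz × 3/2 = 15.0 fl oz
bread flour: 3 oz × 3/2 = 4.5 oz

sliced almonds: 31.7 oz; maple syrup: 1.9 L; heavy cream: 15.0 fl oz; bread flour: 4.5 oz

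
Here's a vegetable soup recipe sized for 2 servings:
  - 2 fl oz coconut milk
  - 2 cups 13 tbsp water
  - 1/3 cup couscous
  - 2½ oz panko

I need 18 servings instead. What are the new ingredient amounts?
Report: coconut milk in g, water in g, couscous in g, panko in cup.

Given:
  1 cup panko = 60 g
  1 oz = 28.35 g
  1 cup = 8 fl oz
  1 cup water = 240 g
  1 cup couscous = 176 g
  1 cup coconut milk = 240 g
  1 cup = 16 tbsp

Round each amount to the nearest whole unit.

Scaling factor: 18/2 = 9.
coconut milk: 2 fl oz × 9 ÷ 8 fl oz/cup × 240 g/cup = 540 g
water: (2 cup + 13 tbsp = 2.8125 cup) × 9 × 240 g/cup = 6075 g
couscous: 1/3 cup × 9 × 176 g/cup = 528 g
panko: 2.5 oz × 9 × 28.35 g/oz ÷ 60 g/cup ≈ 11 cup

coconut milk: 540 g; water: 6075 g; couscous: 528 g; panko: 11 cup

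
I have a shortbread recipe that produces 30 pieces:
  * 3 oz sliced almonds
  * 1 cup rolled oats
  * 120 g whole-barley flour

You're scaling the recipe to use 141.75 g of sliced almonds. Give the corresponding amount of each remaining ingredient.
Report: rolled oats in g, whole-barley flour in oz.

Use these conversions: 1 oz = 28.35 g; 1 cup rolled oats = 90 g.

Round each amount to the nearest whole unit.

The original recipe has 85.05 g of sliced almonds, so the scaling factor is 141.75 ÷ 85.05 = 5/3.
rolled oats: 1 cup × 5/3 × 90 g/cup = 150 g
whole-barley flour: 120 g × 5/3 ÷ 28.35 g/oz ≈ 7 oz

rolled oats: 150 g; whole-barley flour: 7 oz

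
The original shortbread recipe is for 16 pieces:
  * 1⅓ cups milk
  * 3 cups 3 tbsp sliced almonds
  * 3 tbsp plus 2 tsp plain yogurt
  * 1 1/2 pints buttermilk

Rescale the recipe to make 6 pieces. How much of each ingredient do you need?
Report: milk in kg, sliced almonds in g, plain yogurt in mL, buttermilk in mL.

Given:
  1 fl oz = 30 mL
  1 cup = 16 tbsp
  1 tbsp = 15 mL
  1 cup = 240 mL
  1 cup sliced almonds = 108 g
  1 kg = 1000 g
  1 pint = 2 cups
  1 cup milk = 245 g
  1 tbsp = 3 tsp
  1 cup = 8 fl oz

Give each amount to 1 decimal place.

Scaling factor: 6/16 = 3/8 = 0.375.
milk: 4/3 cup × 3/8 × 245 g/cup ÷ 1000 g/kg ≈ 0.1 kg
sliced almonds: (3 cup + 3 tbsp = 3.1875 cup) × 3/8 × 108 g/cup ≈ 129.1 g
plain yogurt: (3 tbsp + 2 tsp = 11/3 tbsp) × 3/8 × 15 mL/tbsp ≈ 20.6 mL
buttermilk: 1.5 pint × 3/8 × 2 cup/pint × 240 mL/cup = 270.0 mL

milk: 0.1 kg; sliced almonds: 129.1 g; plain yogurt: 20.6 mL; buttermilk: 270.0 mL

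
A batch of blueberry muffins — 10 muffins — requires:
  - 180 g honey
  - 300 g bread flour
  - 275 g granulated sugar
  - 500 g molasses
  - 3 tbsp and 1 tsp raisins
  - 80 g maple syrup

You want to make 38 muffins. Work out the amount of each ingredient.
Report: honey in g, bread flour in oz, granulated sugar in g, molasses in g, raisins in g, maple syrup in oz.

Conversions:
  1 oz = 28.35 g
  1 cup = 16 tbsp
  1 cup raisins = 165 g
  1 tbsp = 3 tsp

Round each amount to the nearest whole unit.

honey: 684 g; bread flour: 40 oz; granulated sugar: 1045 g; molasses: 1900 g; raisins: 131 g; maple syrup: 11 oz

Scaling factor: 38/10 = 19/5 = 3.8.
honey: 180 g × 19/5 = 684 g
bread flour: 300 g × 19/5 ÷ 28.35 g/oz ≈ 40 oz
granulated sugar: 275 g × 19/5 = 1045 g
molasses: 500 g × 19/5 = 1900 g
raisins: (3 tbsp + 1 tsp = 10/3 tbsp) × 19/5 ÷ 16 tbsp/cup × 165 g/cup ≈ 131 g
maple syrup: 80 g × 19/5 ÷ 28.35 g/oz ≈ 11 oz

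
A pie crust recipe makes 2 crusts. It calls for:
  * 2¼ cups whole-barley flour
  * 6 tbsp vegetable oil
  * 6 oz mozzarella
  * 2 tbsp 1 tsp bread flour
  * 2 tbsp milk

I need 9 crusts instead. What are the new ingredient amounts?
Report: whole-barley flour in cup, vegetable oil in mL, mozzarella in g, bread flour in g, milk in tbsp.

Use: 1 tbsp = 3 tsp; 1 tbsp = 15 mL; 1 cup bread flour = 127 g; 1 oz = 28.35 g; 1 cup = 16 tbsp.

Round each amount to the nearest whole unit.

Scaling factor: 9/2 = 4.5.
whole-barley flour: 2.25 cup × 9/2 ≈ 10 cup
vegetable oil: 6 tbsp × 9/2 × 15 mL/tbsp = 405 mL
mozzarella: 6 oz × 9/2 × 28.35 g/oz ≈ 765 g
bread flour: (2 tbsp + 1 tsp = 7/3 tbsp) × 9/2 ÷ 16 tbsp/cup × 127 g/cup ≈ 83 g
milk: 2 tbsp × 9/2 = 9 tbsp

whole-barley flour: 10 cup; vegetable oil: 405 mL; mozzarella: 765 g; bread flour: 83 g; milk: 9 tbsp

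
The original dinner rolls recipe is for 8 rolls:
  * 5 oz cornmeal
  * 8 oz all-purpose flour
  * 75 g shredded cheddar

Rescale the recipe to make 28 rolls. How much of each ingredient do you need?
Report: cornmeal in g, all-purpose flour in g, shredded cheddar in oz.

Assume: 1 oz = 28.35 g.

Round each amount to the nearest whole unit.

Scaling factor: 28/8 = 7/2 = 3.5.
cornmeal: 5 oz × 7/2 × 28.35 g/oz ≈ 496 g
all-purpose flour: 8 oz × 7/2 × 28.35 g/oz ≈ 794 g
shredded cheddar: 75 g × 7/2 ÷ 28.35 g/oz ≈ 9 oz

cornmeal: 496 g; all-purpose flour: 794 g; shredded cheddar: 9 oz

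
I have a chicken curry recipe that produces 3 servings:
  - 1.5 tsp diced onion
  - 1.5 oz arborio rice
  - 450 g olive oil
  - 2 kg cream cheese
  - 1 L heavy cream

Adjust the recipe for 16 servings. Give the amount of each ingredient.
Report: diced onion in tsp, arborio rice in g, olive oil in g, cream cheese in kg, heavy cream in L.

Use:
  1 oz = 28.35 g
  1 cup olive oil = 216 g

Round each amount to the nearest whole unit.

Scaling factor: 16/3.
diced onion: 1.5 tsp × 16/3 = 8 tsp
arborio rice: 1.5 oz × 16/3 × 28.35 g/oz ≈ 227 g
olive oil: 450 g × 16/3 = 2400 g
cream cheese: 2 kg × 16/3 ≈ 11 kg
heavy cream: 1 L × 16/3 ≈ 5 L

diced onion: 8 tsp; arborio rice: 227 g; olive oil: 2400 g; cream cheese: 11 kg; heavy cream: 5 L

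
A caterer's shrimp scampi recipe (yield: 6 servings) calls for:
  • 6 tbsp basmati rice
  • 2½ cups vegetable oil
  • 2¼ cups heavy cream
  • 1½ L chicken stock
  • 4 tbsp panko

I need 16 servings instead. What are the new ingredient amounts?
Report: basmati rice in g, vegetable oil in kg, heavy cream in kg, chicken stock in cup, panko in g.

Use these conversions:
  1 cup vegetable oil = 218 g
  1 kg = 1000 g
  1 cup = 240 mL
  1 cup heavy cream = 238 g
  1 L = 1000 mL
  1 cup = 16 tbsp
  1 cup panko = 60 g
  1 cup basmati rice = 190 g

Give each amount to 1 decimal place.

basmati rice: 190.0 g; vegetable oil: 1.5 kg; heavy cream: 1.4 kg; chicken stock: 16.7 cup; panko: 40.0 g

Scaling factor: 16/6 = 8/3.
basmati rice: 6 tbsp × 8/3 ÷ 16 tbsp/cup × 190 g/cup = 190.0 g
vegetable oil: 2.5 cup × 8/3 × 218 g/cup ÷ 1000 g/kg ≈ 1.5 kg
heavy cream: 2.25 cup × 8/3 × 238 g/cup ÷ 1000 g/kg ≈ 1.4 kg
chicken stock: 1.5 L × 8/3 × 1000 mL/L ÷ 240 mL/cup ≈ 16.7 cup
panko: 4 tbsp × 8/3 ÷ 16 tbsp/cup × 60 g/cup = 40.0 g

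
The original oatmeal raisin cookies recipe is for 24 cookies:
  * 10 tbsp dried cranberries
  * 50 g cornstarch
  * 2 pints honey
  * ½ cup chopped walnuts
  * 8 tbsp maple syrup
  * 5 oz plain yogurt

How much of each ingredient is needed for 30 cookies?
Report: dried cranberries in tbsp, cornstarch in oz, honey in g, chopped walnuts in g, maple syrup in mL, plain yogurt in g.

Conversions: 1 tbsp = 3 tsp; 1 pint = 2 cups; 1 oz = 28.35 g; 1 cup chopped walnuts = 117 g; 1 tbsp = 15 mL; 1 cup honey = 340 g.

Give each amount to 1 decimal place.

Scaling factor: 30/24 = 5/4 = 1.25.
dried cranberries: 10 tbsp × 5/4 = 12.5 tbsp
cornstarch: 50 g × 5/4 ÷ 28.35 g/oz ≈ 2.2 oz
honey: 2 pint × 5/4 × 2 cup/pint × 340 g/cup = 1700.0 g
chopped walnuts: 0.5 cup × 5/4 × 117 g/cup ≈ 73.1 g
maple syrup: 8 tbsp × 5/4 × 15 mL/tbsp = 150.0 mL
plain yogurt: 5 oz × 5/4 × 28.35 g/oz ≈ 177.2 g

dried cranberries: 12.5 tbsp; cornstarch: 2.2 oz; honey: 1700.0 g; chopped walnuts: 73.1 g; maple syrup: 150.0 mL; plain yogurt: 177.2 g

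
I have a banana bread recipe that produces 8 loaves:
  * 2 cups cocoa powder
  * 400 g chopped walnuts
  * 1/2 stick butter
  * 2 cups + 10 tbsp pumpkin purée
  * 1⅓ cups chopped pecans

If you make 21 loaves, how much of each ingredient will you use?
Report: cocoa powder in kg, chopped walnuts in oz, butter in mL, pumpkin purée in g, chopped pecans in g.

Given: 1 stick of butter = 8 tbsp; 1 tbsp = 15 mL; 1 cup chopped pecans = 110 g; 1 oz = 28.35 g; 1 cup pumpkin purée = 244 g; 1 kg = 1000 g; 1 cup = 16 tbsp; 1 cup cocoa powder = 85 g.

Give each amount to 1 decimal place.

Scaling factor: 21/8 = 2.625.
cocoa powder: 2 cup × 21/8 × 85 g/cup ÷ 1000 g/kg ≈ 0.4 kg
chopped walnuts: 400 g × 21/8 ÷ 28.35 g/oz ≈ 37.0 oz
butter: 0.5 stick × 21/8 × 8 tbsp/stick × 15 mL/tbsp = 157.5 mL
pumpkin purée: (2 cup + 10 tbsp = 2.625 cup) × 21/8 × 244 g/cup ≈ 1681.3 g
chopped pecans: 4/3 cup × 21/8 × 110 g/cup = 385.0 g

cocoa powder: 0.4 kg; chopped walnuts: 37.0 oz; butter: 157.5 mL; pumpkin purée: 1681.3 g; chopped pecans: 385.0 g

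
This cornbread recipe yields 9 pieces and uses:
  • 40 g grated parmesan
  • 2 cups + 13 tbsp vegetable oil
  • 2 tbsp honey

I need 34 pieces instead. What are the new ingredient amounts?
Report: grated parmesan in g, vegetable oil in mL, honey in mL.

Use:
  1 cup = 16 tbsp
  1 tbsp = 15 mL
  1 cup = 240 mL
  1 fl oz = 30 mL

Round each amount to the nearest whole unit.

Scaling factor: 34/9.
grated parmesan: 40 g × 34/9 ≈ 151 g
vegetable oil: (2 cup + 13 tbsp = 2.8125 cup) × 34/9 × 240 mL/cup = 2550 mL
honey: 2 tbsp × 34/9 × 15 mL/tbsp ≈ 113 mL

grated parmesan: 151 g; vegetable oil: 2550 mL; honey: 113 mL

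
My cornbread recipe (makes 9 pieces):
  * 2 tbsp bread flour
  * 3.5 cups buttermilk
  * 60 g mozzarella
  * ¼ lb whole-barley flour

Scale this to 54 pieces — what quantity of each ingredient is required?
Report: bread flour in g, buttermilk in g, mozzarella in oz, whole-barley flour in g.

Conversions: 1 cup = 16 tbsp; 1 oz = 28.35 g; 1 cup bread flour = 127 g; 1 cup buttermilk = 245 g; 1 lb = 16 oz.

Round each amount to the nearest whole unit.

bread flour: 95 g; buttermilk: 5145 g; mozzarella: 13 oz; whole-barley flour: 680 g

Scaling factor: 54/9 = 6.
bread flour: 2 tbsp × 6 ÷ 16 tbsp/cup × 127 g/cup ≈ 95 g
buttermilk: 3.5 cup × 6 × 245 g/cup = 5145 g
mozzarella: 60 g × 6 ÷ 28.35 g/oz ≈ 13 oz
whole-barley flour: 0.25 lb × 6 × 16 oz/lb × 28.35 g/oz ≈ 680 g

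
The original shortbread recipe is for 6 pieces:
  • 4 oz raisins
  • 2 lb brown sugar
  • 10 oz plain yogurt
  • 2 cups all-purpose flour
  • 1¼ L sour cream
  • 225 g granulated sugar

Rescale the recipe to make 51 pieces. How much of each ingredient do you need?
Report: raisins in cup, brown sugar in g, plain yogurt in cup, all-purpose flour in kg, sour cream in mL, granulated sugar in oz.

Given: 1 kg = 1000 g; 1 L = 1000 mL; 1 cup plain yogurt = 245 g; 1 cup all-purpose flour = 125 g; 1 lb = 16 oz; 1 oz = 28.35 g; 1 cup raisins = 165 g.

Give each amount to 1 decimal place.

Scaling factor: 51/6 = 17/2 = 8.5.
raisins: 4 oz × 17/2 × 28.35 g/oz ÷ 165 g/cup ≈ 5.8 cup
brown sugar: 2 lb × 17/2 × 16 oz/lb × 28.35 g/oz = 7711.2 g
plain yogurt: 10 oz × 17/2 × 28.35 g/oz ÷ 245 g/cup ≈ 9.8 cup
all-purpose flour: 2 cup × 17/2 × 125 g/cup ÷ 1000 g/kg ≈ 2.1 kg
sour cream: 1.25 L × 17/2 × 1000 mL/L = 10625.0 mL
granulated sugar: 225 g × 17/2 ÷ 28.35 g/oz ≈ 67.5 oz

raisins: 5.8 cup; brown sugar: 7711.2 g; plain yogurt: 9.8 cup; all-purpose flour: 2.1 kg; sour cream: 10625.0 mL; granulated sugar: 67.5 oz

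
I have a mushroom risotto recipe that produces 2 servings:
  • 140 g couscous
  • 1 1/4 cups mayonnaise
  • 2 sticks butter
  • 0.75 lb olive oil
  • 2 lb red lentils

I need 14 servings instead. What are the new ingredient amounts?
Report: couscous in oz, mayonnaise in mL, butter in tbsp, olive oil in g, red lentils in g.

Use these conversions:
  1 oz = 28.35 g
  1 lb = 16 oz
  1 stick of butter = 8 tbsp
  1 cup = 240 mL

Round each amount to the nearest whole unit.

Scaling factor: 14/2 = 7.
couscous: 140 g × 7 ÷ 28.35 g/oz ≈ 35 oz
mayonnaise: 1.25 cup × 7 × 240 mL/cup = 2100 mL
butter: 2 stick × 7 × 8 tbsp/stick = 112 tbsp
olive oil: 0.75 lb × 7 × 16 oz/lb × 28.35 g/oz ≈ 2381 g
red lentils: 2 lb × 7 × 16 oz/lb × 28.35 g/oz ≈ 6350 g

couscous: 35 oz; mayonnaise: 2100 mL; butter: 112 tbsp; olive oil: 2381 g; red lentils: 6350 g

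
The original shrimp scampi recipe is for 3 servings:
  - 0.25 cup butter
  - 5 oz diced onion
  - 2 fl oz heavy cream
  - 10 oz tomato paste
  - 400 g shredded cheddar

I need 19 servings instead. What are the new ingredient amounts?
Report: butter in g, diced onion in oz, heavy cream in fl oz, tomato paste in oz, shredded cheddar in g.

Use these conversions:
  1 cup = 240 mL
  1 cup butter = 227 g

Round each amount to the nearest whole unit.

Scaling factor: 19/3.
butter: 0.25 cup × 19/3 × 227 g/cup ≈ 359 g
diced onion: 5 oz × 19/3 ≈ 32 oz
heavy cream: 2 fl oz × 19/3 ≈ 13 fl oz
tomato paste: 10 oz × 19/3 ≈ 63 oz
shredded cheddar: 400 g × 19/3 ≈ 2533 g

butter: 359 g; diced onion: 32 oz; heavy cream: 13 fl oz; tomato paste: 63 oz; shredded cheddar: 2533 g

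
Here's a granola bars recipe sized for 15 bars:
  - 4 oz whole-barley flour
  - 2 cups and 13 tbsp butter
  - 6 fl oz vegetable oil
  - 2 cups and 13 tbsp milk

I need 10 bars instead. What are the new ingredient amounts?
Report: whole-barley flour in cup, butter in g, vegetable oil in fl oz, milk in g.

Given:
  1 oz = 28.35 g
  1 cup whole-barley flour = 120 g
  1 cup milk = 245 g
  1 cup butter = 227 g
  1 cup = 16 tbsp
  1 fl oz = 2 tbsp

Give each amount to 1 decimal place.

Scaling factor: 10/15 = 2/3.
whole-barley flour: 4 oz × 2/3 × 28.35 g/oz ÷ 120 g/cup ≈ 0.6 cup
butter: (2 cup + 13 tbsp = 2.8125 cup) × 2/3 × 227 g/cup ≈ 425.6 g
vegetable oil: 6 fl oz × 2/3 = 4.0 fl oz
milk: (2 cup + 13 tbsp = 2.8125 cup) × 2/3 × 245 g/cup ≈ 459.4 g

whole-barley flour: 0.6 cup; butter: 425.6 g; vegetable oil: 4.0 fl oz; milk: 459.4 g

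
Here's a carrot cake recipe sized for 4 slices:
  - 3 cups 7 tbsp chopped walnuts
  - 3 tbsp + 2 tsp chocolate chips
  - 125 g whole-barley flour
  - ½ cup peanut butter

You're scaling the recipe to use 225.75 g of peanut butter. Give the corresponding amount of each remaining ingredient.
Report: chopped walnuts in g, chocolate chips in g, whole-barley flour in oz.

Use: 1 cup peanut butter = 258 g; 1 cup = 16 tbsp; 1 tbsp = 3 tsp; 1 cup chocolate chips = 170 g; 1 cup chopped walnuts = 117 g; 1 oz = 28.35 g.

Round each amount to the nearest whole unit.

chopped walnuts: 704 g; chocolate chips: 68 g; whole-barley flour: 8 oz

The original recipe has 129 g of peanut butter, so the scaling factor is 225.75 ÷ 129 = 7/4 = 1.75.
chopped walnuts: (3 cup + 7 tbsp = 3.4375 cup) × 7/4 × 117 g/cup ≈ 704 g
chocolate chips: (3 tbsp + 2 tsp = 11/3 tbsp) × 7/4 ÷ 16 tbsp/cup × 170 g/cup ≈ 68 g
whole-barley flour: 125 g × 7/4 ÷ 28.35 g/oz ≈ 8 oz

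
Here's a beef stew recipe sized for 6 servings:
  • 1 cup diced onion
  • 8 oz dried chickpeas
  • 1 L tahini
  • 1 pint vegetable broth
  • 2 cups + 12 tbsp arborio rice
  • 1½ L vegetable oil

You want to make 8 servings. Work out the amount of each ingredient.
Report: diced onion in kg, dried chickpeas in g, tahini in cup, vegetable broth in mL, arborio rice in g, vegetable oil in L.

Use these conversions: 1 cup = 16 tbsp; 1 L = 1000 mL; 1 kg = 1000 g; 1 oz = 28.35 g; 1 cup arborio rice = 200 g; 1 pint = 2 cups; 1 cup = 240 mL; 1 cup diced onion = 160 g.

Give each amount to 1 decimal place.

Scaling factor: 8/6 = 4/3.
diced onion: 1 cup × 4/3 × 160 g/cup ÷ 1000 g/kg ≈ 0.2 kg
dried chickpeas: 8 oz × 4/3 × 28.35 g/oz = 302.4 g
tahini: 1 L × 4/3 × 1000 mL/L ÷ 240 mL/cup ≈ 5.6 cup
vegetable broth: 1 pint × 4/3 × 2 cup/pint × 240 mL/cup = 640.0 mL
arborio rice: (2 cup + 12 tbsp = 2.75 cup) × 4/3 × 200 g/cup ≈ 733.3 g
vegetable oil: 1.5 L × 4/3 = 2.0 L

diced onion: 0.2 kg; dried chickpeas: 302.4 g; tahini: 5.6 cup; vegetable broth: 640.0 mL; arborio rice: 733.3 g; vegetable oil: 2.0 L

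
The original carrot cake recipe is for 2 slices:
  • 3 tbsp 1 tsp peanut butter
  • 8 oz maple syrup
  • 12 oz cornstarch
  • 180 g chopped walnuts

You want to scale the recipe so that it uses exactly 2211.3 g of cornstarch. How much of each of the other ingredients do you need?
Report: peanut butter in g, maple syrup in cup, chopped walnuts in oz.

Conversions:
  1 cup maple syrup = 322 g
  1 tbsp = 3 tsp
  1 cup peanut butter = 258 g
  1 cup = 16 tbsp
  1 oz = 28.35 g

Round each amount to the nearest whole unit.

The original recipe has 340.2 g of cornstarch, so the scaling factor is 2211.3 ÷ 340.2 = 13/2 = 6.5.
peanut butter: (3 tbsp + 1 tsp = 10/3 tbsp) × 13/2 ÷ 16 tbsp/cup × 258 g/cup ≈ 349 g
maple syrup: 8 oz × 13/2 × 28.35 g/oz ÷ 322 g/cup ≈ 5 cup
chopped walnuts: 180 g × 13/2 ÷ 28.35 g/oz ≈ 41 oz

peanut butter: 349 g; maple syrup: 5 cup; chopped walnuts: 41 oz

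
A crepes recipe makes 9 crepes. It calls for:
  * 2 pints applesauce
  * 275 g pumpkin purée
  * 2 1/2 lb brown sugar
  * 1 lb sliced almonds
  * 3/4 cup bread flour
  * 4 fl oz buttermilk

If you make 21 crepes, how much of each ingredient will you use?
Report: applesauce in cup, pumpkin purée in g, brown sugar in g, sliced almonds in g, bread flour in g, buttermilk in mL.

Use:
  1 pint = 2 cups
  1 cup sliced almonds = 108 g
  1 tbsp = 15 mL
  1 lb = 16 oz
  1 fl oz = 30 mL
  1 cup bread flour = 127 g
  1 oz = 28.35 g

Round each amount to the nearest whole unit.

applesauce: 9 cup; pumpkin purée: 642 g; brown sugar: 2646 g; sliced almonds: 1058 g; bread flour: 222 g; buttermilk: 280 mL

Scaling factor: 21/9 = 7/3.
applesauce: 2 pint × 7/3 × 2 cup/pint ≈ 9 cup
pumpkin purée: 275 g × 7/3 ≈ 642 g
brown sugar: 2.5 lb × 7/3 × 16 oz/lb × 28.35 g/oz = 2646 g
sliced almonds: 1 lb × 7/3 × 16 oz/lb × 28.35 g/oz ≈ 1058 g
bread flour: 0.75 cup × 7/3 × 127 g/cup ≈ 222 g
buttermilk: 4 fl oz × 7/3 × 30 mL/fl oz = 280 mL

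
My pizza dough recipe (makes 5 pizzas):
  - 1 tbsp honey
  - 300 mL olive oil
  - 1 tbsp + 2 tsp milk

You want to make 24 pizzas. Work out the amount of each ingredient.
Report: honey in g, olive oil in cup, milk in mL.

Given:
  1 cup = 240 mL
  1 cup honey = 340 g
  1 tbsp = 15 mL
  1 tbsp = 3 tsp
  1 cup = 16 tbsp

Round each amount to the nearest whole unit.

honey: 102 g; olive oil: 6 cup; milk: 120 mL

Scaling factor: 24/5 = 4.8.
honey: 1 tbsp × 24/5 ÷ 16 tbsp/cup × 340 g/cup = 102 g
olive oil: 300 mL × 24/5 ÷ 240 mL/cup = 6 cup
milk: (1 tbsp + 2 tsp = 5/3 tbsp) × 24/5 × 15 mL/tbsp = 120 mL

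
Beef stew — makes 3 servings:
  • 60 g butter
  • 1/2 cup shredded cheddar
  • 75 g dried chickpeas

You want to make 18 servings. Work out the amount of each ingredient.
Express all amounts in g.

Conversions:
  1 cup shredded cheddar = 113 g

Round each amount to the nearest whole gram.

butter: 360 g; shredded cheddar: 339 g; dried chickpeas: 450 g

Scaling factor: 18/3 = 6.
butter: 60 g × 6 = 360 g
shredded cheddar: 0.5 cup × 6 × 113 g/cup = 339 g
dried chickpeas: 75 g × 6 = 450 g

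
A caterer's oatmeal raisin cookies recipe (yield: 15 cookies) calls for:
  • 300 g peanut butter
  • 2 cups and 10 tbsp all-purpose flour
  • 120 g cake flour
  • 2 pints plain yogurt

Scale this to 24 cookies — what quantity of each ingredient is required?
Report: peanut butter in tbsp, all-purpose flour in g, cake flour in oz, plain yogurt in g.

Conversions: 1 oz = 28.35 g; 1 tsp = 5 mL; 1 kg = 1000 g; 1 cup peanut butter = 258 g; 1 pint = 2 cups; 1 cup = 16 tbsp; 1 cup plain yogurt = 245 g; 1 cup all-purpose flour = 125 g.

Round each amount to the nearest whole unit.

Scaling factor: 24/15 = 8/5 = 1.6.
peanut butter: 300 g × 8/5 ÷ 258 g/cup × 16 tbsp/cup ≈ 30 tbsp
all-purpose flour: (2 cup + 10 tbsp = 2.625 cup) × 8/5 × 125 g/cup = 525 g
cake flour: 120 g × 8/5 ÷ 28.35 g/oz ≈ 7 oz
plain yogurt: 2 pint × 8/5 × 2 cup/pint × 245 g/cup = 1568 g

peanut butter: 30 tbsp; all-purpose flour: 525 g; cake flour: 7 oz; plain yogurt: 1568 g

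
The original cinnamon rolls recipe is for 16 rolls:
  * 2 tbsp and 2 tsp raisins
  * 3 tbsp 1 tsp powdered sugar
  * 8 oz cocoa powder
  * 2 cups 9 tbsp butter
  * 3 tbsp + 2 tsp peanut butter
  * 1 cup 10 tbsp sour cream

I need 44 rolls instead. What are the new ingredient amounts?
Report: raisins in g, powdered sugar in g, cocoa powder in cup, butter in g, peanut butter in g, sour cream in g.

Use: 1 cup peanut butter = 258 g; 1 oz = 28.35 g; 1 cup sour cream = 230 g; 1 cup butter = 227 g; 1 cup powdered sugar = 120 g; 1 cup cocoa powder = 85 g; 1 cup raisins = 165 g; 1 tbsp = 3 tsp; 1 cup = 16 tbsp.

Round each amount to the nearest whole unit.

raisins: 76 g; powdered sugar: 69 g; cocoa powder: 7 cup; butter: 1600 g; peanut butter: 163 g; sour cream: 1028 g

Scaling factor: 44/16 = 11/4 = 2.75.
raisins: (2 tbsp + 2 tsp = 8/3 tbsp) × 11/4 ÷ 16 tbsp/cup × 165 g/cup ≈ 76 g
powdered sugar: (3 tbsp + 1 tsp = 10/3 tbsp) × 11/4 ÷ 16 tbsp/cup × 120 g/cup ≈ 69 g
cocoa powder: 8 oz × 11/4 × 28.35 g/oz ÷ 85 g/cup ≈ 7 cup
butter: (2 cup + 9 tbsp = 2.5625 cup) × 11/4 × 227 g/cup ≈ 1600 g
peanut butter: (3 tbsp + 2 tsp = 11/3 tbsp) × 11/4 ÷ 16 tbsp/cup × 258 g/cup ≈ 163 g
sour cream: (1 cup + 10 tbsp = 1.625 cup) × 11/4 × 230 g/cup ≈ 1028 g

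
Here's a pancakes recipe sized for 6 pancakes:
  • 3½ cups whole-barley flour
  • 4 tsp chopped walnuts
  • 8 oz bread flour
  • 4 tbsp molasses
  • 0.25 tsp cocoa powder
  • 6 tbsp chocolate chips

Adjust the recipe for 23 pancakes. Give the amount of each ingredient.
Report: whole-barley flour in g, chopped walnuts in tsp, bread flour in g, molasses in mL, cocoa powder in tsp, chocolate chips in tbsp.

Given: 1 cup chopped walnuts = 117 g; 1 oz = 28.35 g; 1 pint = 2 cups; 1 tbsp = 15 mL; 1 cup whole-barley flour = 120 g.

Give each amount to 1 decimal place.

whole-barley flour: 1610.0 g; chopped walnuts: 15.3 tsp; bread flour: 869.4 g; molasses: 230.0 mL; cocoa powder: 1.0 tsp; chocolate chips: 23.0 tbsp

Scaling factor: 23/6.
whole-barley flour: 3.5 cup × 23/6 × 120 g/cup = 1610.0 g
chopped walnuts: 4 tsp × 23/6 ≈ 15.3 tsp
bread flour: 8 oz × 23/6 × 28.35 g/oz = 869.4 g
molasses: 4 tbsp × 23/6 × 15 mL/tbsp = 230.0 mL
cocoa powder: 0.25 tsp × 23/6 ≈ 1.0 tsp
chocolate chips: 6 tbsp × 23/6 = 23.0 tbsp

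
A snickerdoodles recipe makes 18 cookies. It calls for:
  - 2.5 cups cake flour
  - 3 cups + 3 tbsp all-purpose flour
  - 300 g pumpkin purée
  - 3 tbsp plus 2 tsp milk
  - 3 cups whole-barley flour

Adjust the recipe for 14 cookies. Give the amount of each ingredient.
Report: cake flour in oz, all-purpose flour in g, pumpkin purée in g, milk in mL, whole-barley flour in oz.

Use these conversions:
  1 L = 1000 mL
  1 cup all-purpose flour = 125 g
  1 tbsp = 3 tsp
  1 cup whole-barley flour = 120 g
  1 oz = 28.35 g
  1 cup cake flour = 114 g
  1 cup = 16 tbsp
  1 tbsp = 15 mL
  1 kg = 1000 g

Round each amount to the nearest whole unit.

Scaling factor: 14/18 = 7/9.
cake flour: 2.5 cup × 7/9 × 114 g/cup ÷ 28.35 g/oz ≈ 8 oz
all-purpose flour: (3 cup + 3 tbsp = 3.1875 cup) × 7/9 × 125 g/cup ≈ 310 g
pumpkin purée: 300 g × 7/9 ≈ 233 g
milk: (3 tbsp + 2 tsp = 11/3 tbsp) × 7/9 × 15 mL/tbsp ≈ 43 mL
whole-barley flour: 3 cup × 7/9 × 120 g/cup ÷ 28.35 g/oz ≈ 10 oz

cake flour: 8 oz; all-purpose flour: 310 g; pumpkin purée: 233 g; milk: 43 mL; whole-barley flour: 10 oz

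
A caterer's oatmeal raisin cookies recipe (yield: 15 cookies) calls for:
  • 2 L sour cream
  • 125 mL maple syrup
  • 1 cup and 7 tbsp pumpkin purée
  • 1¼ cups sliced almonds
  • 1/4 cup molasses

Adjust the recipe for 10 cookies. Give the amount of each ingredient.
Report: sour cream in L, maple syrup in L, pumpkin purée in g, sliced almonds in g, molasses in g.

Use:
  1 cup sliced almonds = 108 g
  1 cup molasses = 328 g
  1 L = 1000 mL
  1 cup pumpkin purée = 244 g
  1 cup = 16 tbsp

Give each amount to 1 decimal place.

sour cream: 1.3 L; maple syrup: 0.1 L; pumpkin purée: 233.8 g; sliced almonds: 90.0 g; molasses: 54.7 g

Scaling factor: 10/15 = 2/3.
sour cream: 2 L × 2/3 ≈ 1.3 L
maple syrup: 125 mL × 2/3 ÷ 1000 mL/L ≈ 0.1 L
pumpkin purée: (1 cup + 7 tbsp = 1.4375 cup) × 2/3 × 244 g/cup ≈ 233.8 g
sliced almonds: 1.25 cup × 2/3 × 108 g/cup = 90.0 g
molasses: 0.25 cup × 2/3 × 328 g/cup ≈ 54.7 g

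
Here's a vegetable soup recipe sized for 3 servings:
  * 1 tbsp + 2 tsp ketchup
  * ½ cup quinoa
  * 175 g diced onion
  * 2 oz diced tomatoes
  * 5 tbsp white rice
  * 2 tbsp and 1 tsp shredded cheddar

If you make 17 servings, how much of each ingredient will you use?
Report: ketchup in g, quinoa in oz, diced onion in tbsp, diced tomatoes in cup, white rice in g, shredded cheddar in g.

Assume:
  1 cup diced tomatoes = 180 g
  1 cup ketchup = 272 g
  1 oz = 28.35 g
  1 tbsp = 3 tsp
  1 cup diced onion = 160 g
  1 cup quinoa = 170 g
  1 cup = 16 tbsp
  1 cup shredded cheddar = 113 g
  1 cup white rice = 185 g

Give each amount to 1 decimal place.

ketchup: 160.6 g; quinoa: 17.0 oz; diced onion: 99.2 tbsp; diced tomatoes: 1.8 cup; white rice: 327.6 g; shredded cheddar: 93.4 g

Scaling factor: 17/3.
ketchup: (1 tbsp + 2 tsp = 5/3 tbsp) × 17/3 ÷ 16 tbsp/cup × 272 g/cup ≈ 160.6 g
quinoa: 0.5 cup × 17/3 × 170 g/cup ÷ 28.35 g/oz ≈ 17.0 oz
diced onion: 175 g × 17/3 ÷ 160 g/cup × 16 tbsp/cup ≈ 99.2 tbsp
diced tomatoes: 2 oz × 17/3 × 28.35 g/oz ÷ 180 g/cup ≈ 1.8 cup
white rice: 5 tbsp × 17/3 ÷ 16 tbsp/cup × 185 g/cup ≈ 327.6 g
shredded cheddar: (2 tbsp + 1 tsp = 7/3 tbsp) × 17/3 ÷ 16 tbsp/cup × 113 g/cup ≈ 93.4 g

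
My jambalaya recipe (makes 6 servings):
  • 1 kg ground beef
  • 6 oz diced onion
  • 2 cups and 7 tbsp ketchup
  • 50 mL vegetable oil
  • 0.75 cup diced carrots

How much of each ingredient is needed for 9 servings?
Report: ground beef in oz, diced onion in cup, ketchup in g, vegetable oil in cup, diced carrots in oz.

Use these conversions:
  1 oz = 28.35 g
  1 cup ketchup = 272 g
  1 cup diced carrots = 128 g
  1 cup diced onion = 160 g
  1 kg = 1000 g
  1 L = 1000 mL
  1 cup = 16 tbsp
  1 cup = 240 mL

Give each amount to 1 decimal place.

Scaling factor: 9/6 = 3/2 = 1.5.
ground beef: 1 kg × 3/2 × 1000 g/kg ÷ 28.35 g/oz ≈ 52.9 oz
diced onion: 6 oz × 3/2 × 28.35 g/oz ÷ 160 g/cup ≈ 1.6 cup
ketchup: (2 cup + 7 tbsp = 2.4375 cup) × 3/2 × 272 g/cup = 994.5 g
vegetable oil: 50 mL × 3/2 ÷ 240 mL/cup ≈ 0.3 cup
diced carrots: 0.75 cup × 3/2 × 128 g/cup ÷ 28.35 g/oz ≈ 5.1 oz

ground beef: 52.9 oz; diced onion: 1.6 cup; ketchup: 994.5 g; vegetable oil: 0.3 cup; diced carrots: 5.1 oz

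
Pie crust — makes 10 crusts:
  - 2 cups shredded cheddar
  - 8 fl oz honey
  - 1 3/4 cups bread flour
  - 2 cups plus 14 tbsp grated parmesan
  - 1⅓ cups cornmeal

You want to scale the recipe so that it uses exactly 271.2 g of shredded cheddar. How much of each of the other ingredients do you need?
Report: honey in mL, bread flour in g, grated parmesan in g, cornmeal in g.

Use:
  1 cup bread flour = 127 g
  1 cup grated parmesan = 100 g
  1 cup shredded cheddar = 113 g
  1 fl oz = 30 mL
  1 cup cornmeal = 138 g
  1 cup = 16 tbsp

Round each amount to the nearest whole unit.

honey: 288 mL; bread flour: 267 g; grated parmesan: 345 g; cornmeal: 221 g

The original recipe has 226 g of shredded cheddar, so the scaling factor is 271.2 ÷ 226 = 6/5 = 1.2.
honey: 8 fl oz × 6/5 × 30 mL/fl oz = 288 mL
bread flour: 1.75 cup × 6/5 × 127 g/cup ≈ 267 g
grated parmesan: (2 cup + 14 tbsp = 2.875 cup) × 6/5 × 100 g/cup = 345 g
cornmeal: 4/3 cup × 6/5 × 138 g/cup ≈ 221 g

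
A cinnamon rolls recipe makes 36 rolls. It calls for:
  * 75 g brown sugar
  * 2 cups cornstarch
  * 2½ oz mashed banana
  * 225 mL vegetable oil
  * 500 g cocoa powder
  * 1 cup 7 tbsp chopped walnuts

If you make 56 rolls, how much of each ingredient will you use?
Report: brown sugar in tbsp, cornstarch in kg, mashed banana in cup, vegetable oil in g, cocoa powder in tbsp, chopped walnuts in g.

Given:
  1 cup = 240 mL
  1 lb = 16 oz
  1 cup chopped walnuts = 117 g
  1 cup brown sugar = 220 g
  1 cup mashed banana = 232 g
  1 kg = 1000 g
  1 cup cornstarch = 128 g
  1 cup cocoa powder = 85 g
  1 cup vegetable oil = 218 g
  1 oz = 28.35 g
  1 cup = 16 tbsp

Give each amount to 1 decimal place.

brown sugar: 8.5 tbsp; cornstarch: 0.4 kg; mashed banana: 0.5 cup; vegetable oil: 317.9 g; cocoa powder: 146.4 tbsp; chopped walnuts: 261.6 g

Scaling factor: 56/36 = 14/9.
brown sugar: 75 g × 14/9 ÷ 220 g/cup × 16 tbsp/cup ≈ 8.5 tbsp
cornstarch: 2 cup × 14/9 × 128 g/cup ÷ 1000 g/kg ≈ 0.4 kg
mashed banana: 2.5 oz × 14/9 × 28.35 g/oz ÷ 232 g/cup ≈ 0.5 cup
vegetable oil: 225 mL × 14/9 ÷ 240 mL/cup × 218 g/cup ≈ 317.9 g
cocoa powder: 500 g × 14/9 ÷ 85 g/cup × 16 tbsp/cup ≈ 146.4 tbsp
chopped walnuts: (1 cup + 7 tbsp = 1.4375 cup) × 14/9 × 117 g/cup ≈ 261.6 g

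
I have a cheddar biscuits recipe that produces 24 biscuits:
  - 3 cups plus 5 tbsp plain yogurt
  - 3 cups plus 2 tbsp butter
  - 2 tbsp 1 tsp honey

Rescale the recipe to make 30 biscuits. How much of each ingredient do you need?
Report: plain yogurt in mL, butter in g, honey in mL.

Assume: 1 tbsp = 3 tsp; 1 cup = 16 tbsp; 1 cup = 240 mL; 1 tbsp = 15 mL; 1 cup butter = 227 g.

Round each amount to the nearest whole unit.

Scaling factor: 30/24 = 5/4 = 1.25.
plain yogurt: (3 cup + 5 tbsp = 3.3125 cup) × 5/4 × 240 mL/cup ≈ 994 mL
butter: (3 cup + 2 tbsp = 3.125 cup) × 5/4 × 227 g/cup ≈ 887 g
honey: (2 tbsp + 1 tsp = 7/3 tbsp) × 5/4 × 15 mL/tbsp ≈ 44 mL

plain yogurt: 994 mL; butter: 887 g; honey: 44 mL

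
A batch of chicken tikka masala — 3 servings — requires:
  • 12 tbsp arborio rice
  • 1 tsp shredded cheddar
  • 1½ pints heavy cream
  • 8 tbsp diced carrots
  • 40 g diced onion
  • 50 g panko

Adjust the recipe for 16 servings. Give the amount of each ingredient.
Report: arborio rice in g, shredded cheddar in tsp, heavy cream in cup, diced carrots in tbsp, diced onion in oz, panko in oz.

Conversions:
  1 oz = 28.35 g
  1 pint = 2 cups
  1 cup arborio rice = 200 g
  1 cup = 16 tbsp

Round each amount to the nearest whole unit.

Scaling factor: 16/3.
arborio rice: 12 tbsp × 16/3 ÷ 16 tbsp/cup × 200 g/cup = 800 g
shredded cheddar: 1 tsp × 16/3 ≈ 5 tsp
heavy cream: 1.5 pint × 16/3 × 2 cup/pint = 16 cup
diced carrots: 8 tbsp × 16/3 ≈ 43 tbsp
diced onion: 40 g × 16/3 ÷ 28.35 g/oz ≈ 8 oz
panko: 50 g × 16/3 ÷ 28.35 g/oz ≈ 9 oz

arborio rice: 800 g; shredded cheddar: 5 tsp; heavy cream: 16 cup; diced carrots: 43 tbsp; diced onion: 8 oz; panko: 9 oz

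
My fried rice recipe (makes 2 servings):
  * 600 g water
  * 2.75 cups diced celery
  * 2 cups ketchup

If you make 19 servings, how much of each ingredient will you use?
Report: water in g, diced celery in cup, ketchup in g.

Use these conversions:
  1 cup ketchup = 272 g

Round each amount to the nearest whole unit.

Scaling factor: 19/2 = 9.5.
water: 600 g × 19/2 = 5700 g
diced celery: 2.75 cup × 19/2 ≈ 26 cup
ketchup: 2 cup × 19/2 × 272 g/cup = 5168 g

water: 5700 g; diced celery: 26 cup; ketchup: 5168 g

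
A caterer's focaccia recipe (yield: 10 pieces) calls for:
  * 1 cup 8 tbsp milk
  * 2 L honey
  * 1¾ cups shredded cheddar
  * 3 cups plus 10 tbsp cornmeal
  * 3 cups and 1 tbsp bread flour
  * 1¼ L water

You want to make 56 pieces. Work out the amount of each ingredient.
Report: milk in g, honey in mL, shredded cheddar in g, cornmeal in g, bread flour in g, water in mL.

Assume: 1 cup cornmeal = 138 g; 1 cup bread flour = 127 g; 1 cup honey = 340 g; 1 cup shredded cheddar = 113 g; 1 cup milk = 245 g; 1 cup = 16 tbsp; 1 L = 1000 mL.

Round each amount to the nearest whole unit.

milk: 2058 g; honey: 11200 mL; shredded cheddar: 1107 g; cornmeal: 2801 g; bread flour: 2178 g; water: 7000 mL

Scaling factor: 56/10 = 28/5 = 5.6.
milk: (1 cup + 8 tbsp = 1.5 cup) × 28/5 × 245 g/cup = 2058 g
honey: 2 L × 28/5 × 1000 mL/L = 11200 mL
shredded cheddar: 1.75 cup × 28/5 × 113 g/cup ≈ 1107 g
cornmeal: (3 cup + 10 tbsp = 3.625 cup) × 28/5 × 138 g/cup ≈ 2801 g
bread flour: (3 cup + 1 tbsp = 3.0625 cup) × 28/5 × 127 g/cup ≈ 2178 g
water: 1.25 L × 28/5 × 1000 mL/L = 7000 mL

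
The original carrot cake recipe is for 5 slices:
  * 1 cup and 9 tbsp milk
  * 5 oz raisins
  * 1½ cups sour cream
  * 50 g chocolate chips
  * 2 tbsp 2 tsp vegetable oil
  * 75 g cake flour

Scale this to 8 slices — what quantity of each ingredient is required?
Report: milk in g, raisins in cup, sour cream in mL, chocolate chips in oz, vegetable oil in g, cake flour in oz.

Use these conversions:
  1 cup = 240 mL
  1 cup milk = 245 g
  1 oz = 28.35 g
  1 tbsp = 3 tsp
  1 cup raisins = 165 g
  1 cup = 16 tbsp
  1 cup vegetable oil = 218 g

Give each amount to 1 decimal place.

milk: 612.5 g; raisins: 1.4 cup; sour cream: 576.0 mL; chocolate chips: 2.8 oz; vegetable oil: 58.1 g; cake flour: 4.2 oz

Scaling factor: 8/5 = 1.6.
milk: (1 cup + 9 tbsp = 1.5625 cup) × 8/5 × 245 g/cup = 612.5 g
raisins: 5 oz × 8/5 × 28.35 g/oz ÷ 165 g/cup ≈ 1.4 cup
sour cream: 1.5 cup × 8/5 × 240 mL/cup = 576.0 mL
chocolate chips: 50 g × 8/5 ÷ 28.35 g/oz ≈ 2.8 oz
vegetable oil: (2 tbsp + 2 tsp = 8/3 tbsp) × 8/5 ÷ 16 tbsp/cup × 218 g/cup ≈ 58.1 g
cake flour: 75 g × 8/5 ÷ 28.35 g/oz ≈ 4.2 oz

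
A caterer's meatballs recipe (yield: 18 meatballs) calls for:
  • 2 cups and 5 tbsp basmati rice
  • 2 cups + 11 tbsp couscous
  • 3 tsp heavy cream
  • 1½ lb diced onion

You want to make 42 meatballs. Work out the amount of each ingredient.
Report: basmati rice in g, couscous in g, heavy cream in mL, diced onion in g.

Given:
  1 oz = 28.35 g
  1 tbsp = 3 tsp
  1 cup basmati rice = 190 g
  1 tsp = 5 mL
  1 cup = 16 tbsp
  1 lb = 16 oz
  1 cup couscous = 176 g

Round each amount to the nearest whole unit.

Scaling factor: 42/18 = 7/3.
basmati rice: (2 cup + 5 tbsp = 2.3125 cup) × 7/3 × 190 g/cup ≈ 1025 g
couscous: (2 cup + 11 tbsp = 2.6875 cup) × 7/3 × 176 g/cup ≈ 1104 g
heavy cream: 3 tsp × 7/3 × 5 mL/tsp = 35 mL
diced onion: 1.5 lb × 7/3 × 16 oz/lb × 28.35 g/oz ≈ 1588 g

basmati rice: 1025 g; couscous: 1104 g; heavy cream: 35 mL; diced onion: 1588 g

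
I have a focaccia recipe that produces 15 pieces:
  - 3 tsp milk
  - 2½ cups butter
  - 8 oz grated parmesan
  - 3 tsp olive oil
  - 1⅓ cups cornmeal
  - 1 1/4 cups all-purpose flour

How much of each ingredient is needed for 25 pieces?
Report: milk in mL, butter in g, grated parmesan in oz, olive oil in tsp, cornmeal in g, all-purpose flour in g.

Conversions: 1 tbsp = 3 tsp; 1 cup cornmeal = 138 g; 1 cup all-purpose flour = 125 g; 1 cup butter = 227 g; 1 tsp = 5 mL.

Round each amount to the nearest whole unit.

Scaling factor: 25/15 = 5/3.
milk: 3 tsp × 5/3 × 5 mL/tsp = 25 mL
butter: 2.5 cup × 5/3 × 227 g/cup ≈ 946 g
grated parmesan: 8 oz × 5/3 ≈ 13 oz
olive oil: 3 tsp × 5/3 = 5 tsp
cornmeal: 4/3 cup × 5/3 × 138 g/cup ≈ 307 g
all-purpose flour: 1.25 cup × 5/3 × 125 g/cup ≈ 260 g

milk: 25 mL; butter: 946 g; grated parmesan: 13 oz; olive oil: 5 tsp; cornmeal: 307 g; all-purpose flour: 260 g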